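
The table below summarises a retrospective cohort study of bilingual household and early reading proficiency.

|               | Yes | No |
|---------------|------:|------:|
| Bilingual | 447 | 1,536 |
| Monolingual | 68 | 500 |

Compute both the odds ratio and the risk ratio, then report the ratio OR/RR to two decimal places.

Cells: a = 447, b = 1536, c = 68, d = 500.
OR = (447·500)/(1536·68) = 223500/104448 = 2.13982
Risk in exposed = 447/1983 = 0.22542; risk in unexposed = 68/568 = 0.11972; RR = 1.88289
OR/RR = 2.13982 / 1.88289 = 1.13646
The outcome is not rare, so the OR lies further from 1 than the RR.

1.14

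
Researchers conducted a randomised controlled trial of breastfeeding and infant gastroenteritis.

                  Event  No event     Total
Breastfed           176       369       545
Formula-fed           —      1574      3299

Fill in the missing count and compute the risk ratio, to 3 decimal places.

0.618

The missing cell is in the unexposed row: 3299 − 1574 = 1725.
So a = 176, b = 369, c = 1725, d = 1574.
RR = [a/(a+b)] / [c/(c+d)] = (176/545) / (1725/3299) = 0.32294/0.52289 = 0.61760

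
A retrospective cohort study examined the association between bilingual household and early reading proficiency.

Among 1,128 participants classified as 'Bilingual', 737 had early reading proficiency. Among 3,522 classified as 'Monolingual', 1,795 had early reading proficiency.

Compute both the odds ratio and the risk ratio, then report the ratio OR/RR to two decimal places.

From the description: a = 737, b = 391, c = 1795, d = 1727.
OR = (737·1727)/(391·1795) = 1272799/701845 = 1.81350
Risk in exposed = 737/1128 = 0.65337; risk in unexposed = 1795/3522 = 0.50965; RR = 1.28199
OR/RR = 1.81350 / 1.28199 = 1.41461
The outcome is not rare, so the OR lies further from 1 than the RR.

1.41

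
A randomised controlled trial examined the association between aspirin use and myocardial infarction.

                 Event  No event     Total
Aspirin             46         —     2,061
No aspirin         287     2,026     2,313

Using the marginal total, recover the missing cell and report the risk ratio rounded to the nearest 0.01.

The missing cell is in the exposed row: 2061 − 46 = 2015.
So a = 46, b = 2015, c = 287, d = 2026.
RR = [a/(a+b)] / [c/(c+d)] = (46/2061) / (287/2313) = 0.02232/0.12408 = 0.17988

0.18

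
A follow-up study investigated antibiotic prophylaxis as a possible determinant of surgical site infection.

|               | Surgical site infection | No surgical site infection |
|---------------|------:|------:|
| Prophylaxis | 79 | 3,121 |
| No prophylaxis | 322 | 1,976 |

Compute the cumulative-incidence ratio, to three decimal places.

0.176

Cells: a = 79, b = 3121, c = 322, d = 1976.
Risk in exposed = 79/3200 = 0.02469; risk in unexposed = 322/2298 = 0.14012.
RR = 0.02469 / 0.14012 = 0.17619
The risk is 82% lower among the exposed than among the unexposed.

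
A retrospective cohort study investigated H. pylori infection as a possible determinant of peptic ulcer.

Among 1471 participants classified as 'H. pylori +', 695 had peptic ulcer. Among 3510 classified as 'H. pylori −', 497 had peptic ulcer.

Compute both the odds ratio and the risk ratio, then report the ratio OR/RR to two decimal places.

From the description: a = 695, b = 776, c = 497, d = 3013.
OR = (695·3013)/(776·497) = 2094035/385672 = 5.42957
Risk in exposed = 695/1471 = 0.47247; risk in unexposed = 497/3510 = 0.14160; RR = 3.33674
OR/RR = 5.42957 / 3.33674 = 1.62721
The outcome is not rare, so the OR lies further from 1 than the RR.

1.63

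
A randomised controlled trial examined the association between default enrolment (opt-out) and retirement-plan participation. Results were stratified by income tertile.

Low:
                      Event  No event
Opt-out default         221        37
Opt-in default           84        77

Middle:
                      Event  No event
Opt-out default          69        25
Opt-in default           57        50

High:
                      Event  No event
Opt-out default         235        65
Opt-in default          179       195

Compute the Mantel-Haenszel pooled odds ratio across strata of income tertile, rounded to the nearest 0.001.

OR_MH = Σ(aᵢdᵢ/nᵢ) / Σ(bᵢcᵢ/nᵢ), where nᵢ is the stratum total.
Stratum 1 (Low): n = 419; a·d/n = 221·77/419 = 40.6134; b·c/n = 37·84/419 = 7.4177
Stratum 2 (Middle): n = 201; a·d/n = 69·50/201 = 17.1642; b·c/n = 25·57/201 = 7.0896
Stratum 3 (High): n = 674; a·d/n = 235·195/674 = 67.9896; b·c/n = 65·179/674 = 17.2626
OR_MH = (40.6134 + 17.1642 + 67.9896) / (7.4177 + 7.0896 + 17.2626) = 125.7672 / 31.7698 = 3.95870

3.959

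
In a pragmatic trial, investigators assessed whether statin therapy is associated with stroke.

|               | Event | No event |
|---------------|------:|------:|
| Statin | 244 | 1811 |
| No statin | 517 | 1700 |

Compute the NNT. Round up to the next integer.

9

Risk in treated group = 244/2055 = 0.11873; risk in control = 517/2217 = 0.23320.
Absolute risk reduction = 0.23320 − 0.11873 = 0.11446
NNT = 1 / ARR = 1 / 0.11446 = 8.736 → round up → 9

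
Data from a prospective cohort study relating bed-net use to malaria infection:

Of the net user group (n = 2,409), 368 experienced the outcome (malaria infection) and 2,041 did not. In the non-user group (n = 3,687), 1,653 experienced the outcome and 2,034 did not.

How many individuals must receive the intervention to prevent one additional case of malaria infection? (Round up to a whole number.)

Risk in treated group = 368/2409 = 0.15276; risk in control = 1653/3687 = 0.44833.
Absolute risk reduction = 0.44833 − 0.15276 = 0.29557
NNT = 1 / ARR = 1 / 0.29557 = 3.383 → round up → 4

4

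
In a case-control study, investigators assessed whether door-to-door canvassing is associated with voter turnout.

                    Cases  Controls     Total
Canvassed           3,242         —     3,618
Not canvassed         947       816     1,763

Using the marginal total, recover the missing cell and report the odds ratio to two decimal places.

The missing cell is in the exposed row: 3618 − 3242 = 376.
So a = 3242, b = 376, c = 947, d = 816.
OR = (a·d)/(b·c) = (3242 × 816) / (376 × 947) = 2645472 / 356072 = 7.42960

7.43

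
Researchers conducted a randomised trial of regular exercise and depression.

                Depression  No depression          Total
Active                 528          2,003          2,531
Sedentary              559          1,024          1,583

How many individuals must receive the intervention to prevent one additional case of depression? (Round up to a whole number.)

Risk in treated group = 528/2531 = 0.20861; risk in control = 559/1583 = 0.35313.
Absolute risk reduction = 0.35313 − 0.20861 = 0.14451
NNT = 1 / ARR = 1 / 0.14451 = 6.920 → round up → 7

7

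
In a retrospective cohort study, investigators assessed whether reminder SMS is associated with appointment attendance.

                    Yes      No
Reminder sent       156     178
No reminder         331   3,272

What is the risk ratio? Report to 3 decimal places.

Cells: a = 156, b = 178, c = 331, d = 3272.
Risk in exposed = 156/334 = 0.46707; risk in unexposed = 331/3603 = 0.09187.
RR = 0.46707 / 0.09187 = 5.08410
The risk among the exposed is 5.08 times that among the unexposed.

5.084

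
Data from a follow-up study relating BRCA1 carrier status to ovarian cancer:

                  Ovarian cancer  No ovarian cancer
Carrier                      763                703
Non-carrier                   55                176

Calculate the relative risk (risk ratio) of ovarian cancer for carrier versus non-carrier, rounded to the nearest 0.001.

2.186

Cells: a = 763, b = 703, c = 55, d = 176.
Risk in exposed = 763/1466 = 0.52046; risk in unexposed = 55/231 = 0.23810.
RR = 0.52046 / 0.23810 = 2.18595
The risk among the exposed is 2.19 times that among the unexposed.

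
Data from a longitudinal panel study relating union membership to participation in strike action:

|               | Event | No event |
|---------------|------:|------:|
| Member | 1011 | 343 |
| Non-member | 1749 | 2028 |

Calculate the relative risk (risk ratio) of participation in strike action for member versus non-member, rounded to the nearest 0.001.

1.612

Cells: a = 1011, b = 343, c = 1749, d = 2028.
Risk in exposed = 1011/1354 = 0.74668; risk in unexposed = 1749/3777 = 0.46307.
RR = 0.74668 / 0.46307 = 1.61246
The risk among the exposed is 1.61 times that among the unexposed.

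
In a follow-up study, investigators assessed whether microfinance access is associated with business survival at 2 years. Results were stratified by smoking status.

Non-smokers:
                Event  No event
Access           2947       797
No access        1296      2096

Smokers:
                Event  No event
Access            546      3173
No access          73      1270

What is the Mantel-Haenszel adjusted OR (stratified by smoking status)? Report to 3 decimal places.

5.263

OR_MH = Σ(aᵢdᵢ/nᵢ) / Σ(bᵢcᵢ/nᵢ), where nᵢ is the stratum total.
Stratum 1 (Non-smokers): n = 7136; a·d/n = 2947·2096/7136 = 865.5987; b·c/n = 797·1296/7136 = 144.7466
Stratum 2 (Smokers): n = 5062; a·d/n = 546·1270/5062 = 136.9854; b·c/n = 3173·73/5062 = 45.7584
OR_MH = (865.5987 + 136.9854) / (144.7466 + 45.7584) = 1002.5840 / 190.5050 = 5.26277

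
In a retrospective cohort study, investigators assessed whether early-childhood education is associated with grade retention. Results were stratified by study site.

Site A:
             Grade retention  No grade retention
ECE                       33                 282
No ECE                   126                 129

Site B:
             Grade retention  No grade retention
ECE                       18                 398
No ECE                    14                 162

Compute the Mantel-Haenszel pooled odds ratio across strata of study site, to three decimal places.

OR_MH = Σ(aᵢdᵢ/nᵢ) / Σ(bᵢcᵢ/nᵢ), where nᵢ is the stratum total.
Stratum 1 (Site A): n = 570; a·d/n = 33·129/570 = 7.4684; b·c/n = 282·126/570 = 62.3368
Stratum 2 (Site B): n = 592; a·d/n = 18·162/592 = 4.9257; b·c/n = 398·14/592 = 9.4122
OR_MH = (7.4684 + 4.9257) / (62.3368 + 9.4122) = 12.3941 / 71.7490 = 0.17274

0.173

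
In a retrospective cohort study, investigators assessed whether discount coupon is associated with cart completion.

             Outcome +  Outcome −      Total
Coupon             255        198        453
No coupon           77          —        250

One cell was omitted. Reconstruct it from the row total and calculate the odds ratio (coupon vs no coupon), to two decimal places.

2.89

The missing cell is in the unexposed row: 250 − 77 = 173.
So a = 255, b = 198, c = 77, d = 173.
OR = (a·d)/(b·c) = (255 × 173) / (198 × 77) = 44115 / 15246 = 2.89355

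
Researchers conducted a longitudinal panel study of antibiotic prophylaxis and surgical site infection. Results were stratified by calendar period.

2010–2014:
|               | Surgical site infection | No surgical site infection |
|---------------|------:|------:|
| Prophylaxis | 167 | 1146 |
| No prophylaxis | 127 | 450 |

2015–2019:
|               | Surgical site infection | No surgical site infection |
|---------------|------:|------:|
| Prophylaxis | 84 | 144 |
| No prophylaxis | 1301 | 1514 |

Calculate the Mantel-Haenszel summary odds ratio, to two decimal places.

0.59

OR_MH = Σ(aᵢdᵢ/nᵢ) / Σ(bᵢcᵢ/nᵢ), where nᵢ is the stratum total.
Stratum 1 (2010–2014): n = 1890; a·d/n = 167·450/1890 = 39.7619; b·c/n = 1146·127/1890 = 77.0063
Stratum 2 (2015–2019): n = 3043; a·d/n = 84·1514/3043 = 41.7930; b·c/n = 144·1301/3043 = 61.5656
OR_MH = (39.7619 + 41.7930) / (77.0063 + 61.5656) = 81.5549 / 138.5719 = 0.58854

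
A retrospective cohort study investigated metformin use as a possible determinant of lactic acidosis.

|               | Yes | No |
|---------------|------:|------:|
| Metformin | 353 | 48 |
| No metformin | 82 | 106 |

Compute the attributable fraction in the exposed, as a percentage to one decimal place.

Cells: a = 353, b = 48, c = 82, d = 106.
Risk in exposed = 353/401 = 0.88030; risk in unexposed = 82/188 = 0.43617.
RR = 0.88030/0.43617 = 2.01825
AR% = (RR − 1)/RR × 100 = (2.01825 − 1)/2.01825 × 100 = 50.4521%

50.5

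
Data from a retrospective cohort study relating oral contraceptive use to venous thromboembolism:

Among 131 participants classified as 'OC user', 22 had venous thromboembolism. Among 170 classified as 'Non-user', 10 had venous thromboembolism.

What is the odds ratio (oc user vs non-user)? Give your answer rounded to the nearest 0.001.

From the description: a = 22, b = 109, c = 10, d = 160.
OR = (a·d)/(b·c) = (22 × 160) / (109 × 10) = 3520 / 1090 = 3.22936
The odds of venous thromboembolism are about 3.23 times as high in the oc user group.

3.229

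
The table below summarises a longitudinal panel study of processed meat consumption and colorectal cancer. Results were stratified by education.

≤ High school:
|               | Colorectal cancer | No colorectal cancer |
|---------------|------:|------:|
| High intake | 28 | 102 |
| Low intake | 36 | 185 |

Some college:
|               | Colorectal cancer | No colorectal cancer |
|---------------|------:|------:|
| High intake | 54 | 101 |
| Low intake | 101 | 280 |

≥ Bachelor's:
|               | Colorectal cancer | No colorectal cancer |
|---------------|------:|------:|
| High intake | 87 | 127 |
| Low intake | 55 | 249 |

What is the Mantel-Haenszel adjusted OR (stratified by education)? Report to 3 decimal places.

OR_MH = Σ(aᵢdᵢ/nᵢ) / Σ(bᵢcᵢ/nᵢ), where nᵢ is the stratum total.
Stratum 1 (≤ High school): n = 351; a·d/n = 28·185/351 = 14.7578; b·c/n = 102·36/351 = 10.4615
Stratum 2 (Some college): n = 536; a·d/n = 54·280/536 = 28.2090; b·c/n = 101·101/536 = 19.0317
Stratum 3 (≥ Bachelor's): n = 518; a·d/n = 87·249/518 = 41.8205; b·c/n = 127·55/518 = 13.4846
OR_MH = (14.7578 + 28.2090 + 41.8205) / (10.4615 + 19.0317 + 13.4846) = 84.7873 / 42.9778 = 1.97281

1.973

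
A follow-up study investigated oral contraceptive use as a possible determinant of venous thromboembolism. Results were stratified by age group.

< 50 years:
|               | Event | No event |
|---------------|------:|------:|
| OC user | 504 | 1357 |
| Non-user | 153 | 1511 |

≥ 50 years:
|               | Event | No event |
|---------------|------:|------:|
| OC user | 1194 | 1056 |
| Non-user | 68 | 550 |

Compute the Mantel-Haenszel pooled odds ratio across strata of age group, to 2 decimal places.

OR_MH = Σ(aᵢdᵢ/nᵢ) / Σ(bᵢcᵢ/nᵢ), where nᵢ is the stratum total.
Stratum 1 (< 50 years): n = 3525; a·d/n = 504·1511/3525 = 216.0409; b·c/n = 1357·153/3525 = 58.8996
Stratum 2 (≥ 50 years): n = 2868; a·d/n = 1194·550/2868 = 228.9749; b·c/n = 1056·68/2868 = 25.0377
OR_MH = (216.0409 + 228.9749) / (58.8996 + 25.0377) = 445.0157 / 83.9372 = 5.30177

5.30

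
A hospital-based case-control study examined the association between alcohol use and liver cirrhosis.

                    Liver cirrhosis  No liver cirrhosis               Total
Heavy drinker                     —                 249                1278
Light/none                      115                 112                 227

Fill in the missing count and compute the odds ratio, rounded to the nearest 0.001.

4.025

The missing cell is in the exposed row: 1278 − 249 = 1029.
So a = 1029, b = 249, c = 115, d = 112.
OR = (a·d)/(b·c) = (1029 × 112) / (249 × 115) = 115248 / 28635 = 4.02472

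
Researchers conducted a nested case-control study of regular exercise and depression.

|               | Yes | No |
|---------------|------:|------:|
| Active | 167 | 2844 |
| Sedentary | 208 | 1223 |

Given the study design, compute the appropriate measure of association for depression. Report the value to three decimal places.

Cells: a = 167, b = 2844, c = 208, d = 1223.
This is a nested case-control study: participants were sampled on outcome status, so risks in the source population cannot be estimated directly — relative risk is not valid here. The odds ratio is the appropriate measure.
OR = (a·d)/(b·c) = (167 × 1223) / (2844 × 208) = 204241 / 591552 = 0.34526

0.345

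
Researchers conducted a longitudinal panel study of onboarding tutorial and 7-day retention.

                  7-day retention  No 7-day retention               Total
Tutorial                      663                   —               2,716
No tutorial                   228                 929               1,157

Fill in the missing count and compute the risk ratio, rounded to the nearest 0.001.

The missing cell is in the exposed row: 2716 − 663 = 2053.
So a = 663, b = 2053, c = 228, d = 929.
RR = [a/(a+b)] / [c/(c+d)] = (663/2716) / (228/1157) = 0.24411/0.19706 = 1.23875

1.239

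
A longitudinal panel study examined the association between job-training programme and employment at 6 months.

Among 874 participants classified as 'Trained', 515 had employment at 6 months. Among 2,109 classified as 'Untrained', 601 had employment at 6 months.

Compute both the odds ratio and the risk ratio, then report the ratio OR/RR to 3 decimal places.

From the description: a = 515, b = 359, c = 601, d = 1508.
OR = (515·1508)/(359·601) = 776620/215759 = 3.59948
Risk in exposed = 515/874 = 0.58924; risk in unexposed = 601/2109 = 0.28497; RR = 2.06775
OR/RR = 3.59948 / 2.06775 = 1.74077
The outcome is not rare, so the OR lies further from 1 than the RR.

1.741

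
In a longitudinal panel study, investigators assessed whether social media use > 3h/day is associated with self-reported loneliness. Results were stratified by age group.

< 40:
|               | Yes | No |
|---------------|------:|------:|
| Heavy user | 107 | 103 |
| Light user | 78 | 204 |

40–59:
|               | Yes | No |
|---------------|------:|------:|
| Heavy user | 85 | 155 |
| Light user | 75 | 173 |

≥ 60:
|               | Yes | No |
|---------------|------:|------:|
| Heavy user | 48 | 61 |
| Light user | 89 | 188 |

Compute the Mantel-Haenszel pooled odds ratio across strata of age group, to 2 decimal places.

OR_MH = Σ(aᵢdᵢ/nᵢ) / Σ(bᵢcᵢ/nᵢ), where nᵢ is the stratum total.
Stratum 1 (< 40): n = 492; a·d/n = 107·204/492 = 44.3659; b·c/n = 103·78/492 = 16.3293
Stratum 2 (40–59): n = 488; a·d/n = 85·173/488 = 30.1332; b·c/n = 155·75/488 = 23.8217
Stratum 3 (≥ 60): n = 386; a·d/n = 48·188/386 = 23.3782; b·c/n = 61·89/386 = 14.0648
OR_MH = (44.3659 + 30.1332 + 23.3782) / (16.3293 + 23.8217 + 14.0648) = 97.8773 / 54.2158 = 1.80533

1.81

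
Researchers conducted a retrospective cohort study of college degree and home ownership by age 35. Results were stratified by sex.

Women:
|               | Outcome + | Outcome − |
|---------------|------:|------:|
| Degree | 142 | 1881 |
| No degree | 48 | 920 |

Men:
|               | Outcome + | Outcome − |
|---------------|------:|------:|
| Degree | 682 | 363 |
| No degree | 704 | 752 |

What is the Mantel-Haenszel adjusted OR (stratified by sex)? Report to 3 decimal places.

1.879

OR_MH = Σ(aᵢdᵢ/nᵢ) / Σ(bᵢcᵢ/nᵢ), where nᵢ is the stratum total.
Stratum 1 (Women): n = 2991; a·d/n = 142·920/2991 = 43.6777; b·c/n = 1881·48/2991 = 30.1866
Stratum 2 (Men): n = 2501; a·d/n = 682·752/2501 = 205.0636; b·c/n = 363·704/2501 = 102.1799
OR_MH = (43.6777 + 205.0636) / (30.1866 + 102.1799) = 248.7413 / 132.3665 = 1.87919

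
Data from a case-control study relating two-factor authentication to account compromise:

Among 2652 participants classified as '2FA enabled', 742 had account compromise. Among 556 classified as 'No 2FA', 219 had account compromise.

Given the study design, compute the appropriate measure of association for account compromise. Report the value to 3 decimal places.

From the description: a = 742, b = 1910, c = 219, d = 337.
This is a case-control study: participants were sampled on outcome status, so risks in the source population cannot be estimated directly — relative risk is not valid here. The odds ratio is the appropriate measure.
OR = (a·d)/(b·c) = (742 × 337) / (1910 × 219) = 250054 / 418290 = 0.59780

0.598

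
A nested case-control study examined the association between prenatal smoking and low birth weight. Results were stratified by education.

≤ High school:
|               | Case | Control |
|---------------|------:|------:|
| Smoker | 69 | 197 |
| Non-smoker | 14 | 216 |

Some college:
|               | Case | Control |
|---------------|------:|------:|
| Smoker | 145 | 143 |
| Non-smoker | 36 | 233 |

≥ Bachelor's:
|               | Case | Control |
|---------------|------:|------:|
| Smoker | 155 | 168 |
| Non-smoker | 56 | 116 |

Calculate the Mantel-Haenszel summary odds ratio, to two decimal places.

3.76

OR_MH = Σ(aᵢdᵢ/nᵢ) / Σ(bᵢcᵢ/nᵢ), where nᵢ is the stratum total.
Stratum 1 (≤ High school): n = 496; a·d/n = 69·216/496 = 30.0484; b·c/n = 197·14/496 = 5.5605
Stratum 2 (Some college): n = 557; a·d/n = 145·233/557 = 60.6553; b·c/n = 143·36/557 = 9.2424
Stratum 3 (≥ Bachelor's): n = 495; a·d/n = 155·116/495 = 36.3232; b·c/n = 168·56/495 = 19.0061
OR_MH = (30.0484 + 60.6553 + 36.3232) / (5.5605 + 9.2424 + 19.0061) = 127.0269 / 33.8089 = 3.75720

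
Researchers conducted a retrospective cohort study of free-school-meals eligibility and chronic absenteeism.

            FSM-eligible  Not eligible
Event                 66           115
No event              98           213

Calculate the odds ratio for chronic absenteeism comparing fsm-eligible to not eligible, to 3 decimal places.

Reading the table with exposure as columns: a = 66 (FSM-eligible, case), b = 98 (FSM-eligible, non-case), c = 115 (Not eligible, case), d = 213.
OR = (a·d)/(b·c) = (66 × 213) / (98 × 115) = 14058 / 11270 = 1.24738
The odds of chronic absenteeism are about 1.25 times as high in the fsm-eligible group.

1.247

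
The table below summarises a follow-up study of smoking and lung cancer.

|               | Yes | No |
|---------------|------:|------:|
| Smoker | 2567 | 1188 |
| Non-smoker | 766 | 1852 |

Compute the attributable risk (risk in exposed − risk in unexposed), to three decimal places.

Cells: a = 2567, b = 1188, c = 766, d = 1852.
Risk in exposed = 2567/3755 = 0.683622; risk in unexposed = 766/2618 = 0.292590.
Risk difference = 0.683622 − 0.292590 = 0.391032

0.391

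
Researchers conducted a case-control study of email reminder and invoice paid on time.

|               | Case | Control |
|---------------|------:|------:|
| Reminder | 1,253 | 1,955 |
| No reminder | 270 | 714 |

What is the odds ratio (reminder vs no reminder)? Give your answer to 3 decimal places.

1.695

Cells: a = 1253, b = 1955, c = 270, d = 714.
OR = (a·d)/(b·c) = (1253 × 714) / (1955 × 270) = 894642 / 527850 = 1.69488
The odds of invoice paid on time are about 1.69 times as high in the reminder group.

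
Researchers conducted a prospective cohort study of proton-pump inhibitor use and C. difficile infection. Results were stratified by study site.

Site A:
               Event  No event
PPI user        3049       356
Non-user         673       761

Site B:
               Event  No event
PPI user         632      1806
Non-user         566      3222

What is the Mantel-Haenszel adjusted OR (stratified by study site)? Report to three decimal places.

OR_MH = Σ(aᵢdᵢ/nᵢ) / Σ(bᵢcᵢ/nᵢ), where nᵢ is the stratum total.
Stratum 1 (Site A): n = 4839; a·d/n = 3049·761/4839 = 479.4976; b·c/n = 356·673/4839 = 49.5119
Stratum 2 (Site B): n = 6226; a·d/n = 632·3222/6226 = 327.0646; b·c/n = 1806·566/6226 = 164.1818
OR_MH = (479.4976 + 327.0646) / (49.5119 + 164.1818) = 806.5622 / 213.6937 = 3.77438

3.774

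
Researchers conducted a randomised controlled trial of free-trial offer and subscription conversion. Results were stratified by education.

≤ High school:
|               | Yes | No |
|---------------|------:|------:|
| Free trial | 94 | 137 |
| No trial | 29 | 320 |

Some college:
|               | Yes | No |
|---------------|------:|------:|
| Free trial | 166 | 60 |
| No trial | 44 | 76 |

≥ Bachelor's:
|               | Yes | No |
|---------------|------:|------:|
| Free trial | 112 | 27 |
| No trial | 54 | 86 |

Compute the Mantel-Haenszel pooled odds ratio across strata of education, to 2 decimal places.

6.23

OR_MH = Σ(aᵢdᵢ/nᵢ) / Σ(bᵢcᵢ/nᵢ), where nᵢ is the stratum total.
Stratum 1 (≤ High school): n = 580; a·d/n = 94·320/580 = 51.8621; b·c/n = 137·29/580 = 6.8500
Stratum 2 (Some college): n = 346; a·d/n = 166·76/346 = 36.4624; b·c/n = 60·44/346 = 7.6301
Stratum 3 (≥ Bachelor's): n = 279; a·d/n = 112·86/279 = 34.5233; b·c/n = 27·54/279 = 5.2258
OR_MH = (51.8621 + 36.4624 + 34.5233) / (6.8500 + 7.6301 + 5.2258) = 122.8478 / 19.7059 = 6.23407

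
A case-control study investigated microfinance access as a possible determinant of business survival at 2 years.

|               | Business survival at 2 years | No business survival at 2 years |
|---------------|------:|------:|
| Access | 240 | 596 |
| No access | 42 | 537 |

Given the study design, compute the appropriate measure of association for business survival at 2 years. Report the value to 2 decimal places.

Cells: a = 240, b = 596, c = 42, d = 537.
This is a case-control study: participants were sampled on outcome status, so risks in the source population cannot be estimated directly — relative risk is not valid here. The odds ratio is the appropriate measure.
OR = (a·d)/(b·c) = (240 × 537) / (596 × 42) = 128880 / 25032 = 5.14861

5.15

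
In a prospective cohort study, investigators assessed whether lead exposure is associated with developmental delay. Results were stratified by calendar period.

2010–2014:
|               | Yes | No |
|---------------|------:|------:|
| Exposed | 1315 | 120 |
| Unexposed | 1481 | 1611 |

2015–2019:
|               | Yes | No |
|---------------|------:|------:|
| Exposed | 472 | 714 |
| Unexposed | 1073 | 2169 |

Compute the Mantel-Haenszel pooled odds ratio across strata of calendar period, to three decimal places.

OR_MH = Σ(aᵢdᵢ/nᵢ) / Σ(bᵢcᵢ/nᵢ), where nᵢ is the stratum total.
Stratum 1 (2010–2014): n = 4527; a·d/n = 1315·1611/4527 = 467.9622; b·c/n = 120·1481/4527 = 39.2578
Stratum 2 (2015–2019): n = 4428; a·d/n = 472·2169/4428 = 231.2033; b·c/n = 714·1073/4428 = 173.0176
OR_MH = (467.9622 + 231.2033) / (39.2578 + 173.0176) = 699.1655 / 212.2754 = 3.29367

3.294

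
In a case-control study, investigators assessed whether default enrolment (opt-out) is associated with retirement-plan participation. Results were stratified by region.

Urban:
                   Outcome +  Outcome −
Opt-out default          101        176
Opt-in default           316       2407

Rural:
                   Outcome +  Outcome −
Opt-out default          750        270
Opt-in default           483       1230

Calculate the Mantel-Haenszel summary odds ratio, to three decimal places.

6.318

OR_MH = Σ(aᵢdᵢ/nᵢ) / Σ(bᵢcᵢ/nᵢ), where nᵢ is the stratum total.
Stratum 1 (Urban): n = 3000; a·d/n = 101·2407/3000 = 81.0357; b·c/n = 176·316/3000 = 18.5387
Stratum 2 (Rural): n = 2733; a·d/n = 750·1230/2733 = 337.5412; b·c/n = 270·483/2733 = 47.7168
OR_MH = (81.0357 + 337.5412) / (18.5387 + 47.7168) = 418.5768 / 66.2555 = 6.31762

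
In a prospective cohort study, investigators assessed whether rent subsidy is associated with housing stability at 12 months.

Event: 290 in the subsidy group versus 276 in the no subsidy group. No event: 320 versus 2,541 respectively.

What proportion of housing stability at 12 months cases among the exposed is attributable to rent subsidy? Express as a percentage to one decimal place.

From the description: a = 290, b = 320, c = 276, d = 2541.
Risk in exposed = 290/610 = 0.47541; risk in unexposed = 276/2817 = 0.09798.
RR = 0.47541/0.09798 = 4.85228
AR% = (RR − 1)/RR × 100 = (4.85228 − 1)/4.85228 × 100 = 79.3911%

79.4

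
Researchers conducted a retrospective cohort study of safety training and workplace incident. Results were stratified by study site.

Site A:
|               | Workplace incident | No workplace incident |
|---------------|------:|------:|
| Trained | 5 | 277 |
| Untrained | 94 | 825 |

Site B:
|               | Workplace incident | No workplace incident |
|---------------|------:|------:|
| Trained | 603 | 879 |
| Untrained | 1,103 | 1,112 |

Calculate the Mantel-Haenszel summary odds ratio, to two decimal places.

OR_MH = Σ(aᵢdᵢ/nᵢ) / Σ(bᵢcᵢ/nᵢ), where nᵢ is the stratum total.
Stratum 1 (Site A): n = 1201; a·d/n = 5·825/1201 = 3.4346; b·c/n = 277·94/1201 = 21.6803
Stratum 2 (Site B): n = 3697; a·d/n = 603·1112/3697 = 181.3730; b·c/n = 879·1103/3697 = 262.2497
OR_MH = (3.4346 + 181.3730) / (21.6803 + 262.2497) = 184.8076 / 283.9299 = 0.65089

0.65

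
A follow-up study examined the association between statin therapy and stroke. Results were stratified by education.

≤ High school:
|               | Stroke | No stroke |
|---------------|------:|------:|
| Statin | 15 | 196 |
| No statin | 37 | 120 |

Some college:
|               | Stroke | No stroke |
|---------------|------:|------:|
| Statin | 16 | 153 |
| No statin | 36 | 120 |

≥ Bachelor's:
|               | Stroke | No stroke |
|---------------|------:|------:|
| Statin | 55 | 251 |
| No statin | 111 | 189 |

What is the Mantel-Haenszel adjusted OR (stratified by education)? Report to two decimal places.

OR_MH = Σ(aᵢdᵢ/nᵢ) / Σ(bᵢcᵢ/nᵢ), where nᵢ is the stratum total.
Stratum 1 (≤ High school): n = 368; a·d/n = 15·120/368 = 4.8913; b·c/n = 196·37/368 = 19.7065
Stratum 2 (Some college): n = 325; a·d/n = 16·120/325 = 5.9077; b·c/n = 153·36/325 = 16.9477
Stratum 3 (≥ Bachelor's): n = 606; a·d/n = 55·189/606 = 17.1535; b·c/n = 251·111/606 = 45.9752
OR_MH = (4.8913 + 5.9077 + 17.1535) / (19.7065 + 16.9477 + 45.9752) = 27.9525 / 82.6295 = 0.33829

0.34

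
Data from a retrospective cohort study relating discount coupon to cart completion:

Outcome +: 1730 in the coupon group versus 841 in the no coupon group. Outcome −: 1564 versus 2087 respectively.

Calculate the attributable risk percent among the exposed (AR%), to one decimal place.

45.3

From the description: a = 1730, b = 1564, c = 841, d = 2087.
Risk in exposed = 1730/3294 = 0.52520; risk in unexposed = 841/2928 = 0.28723.
RR = 0.52520/0.28723 = 1.82851
AR% = (RR − 1)/RR × 100 = (1.82851 − 1)/1.82851 × 100 = 45.3107%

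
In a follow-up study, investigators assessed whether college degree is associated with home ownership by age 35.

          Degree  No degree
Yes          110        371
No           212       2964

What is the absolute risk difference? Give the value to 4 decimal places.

0.2304

Reading the table with exposure as columns: a = 110 (Degree, case), b = 212 (Degree, non-case), c = 371 (No degree, case), d = 2964.
Risk in exposed = 110/322 = 0.341615; risk in unexposed = 371/3335 = 0.111244.
Risk difference = 0.341615 − 0.111244 = 0.230371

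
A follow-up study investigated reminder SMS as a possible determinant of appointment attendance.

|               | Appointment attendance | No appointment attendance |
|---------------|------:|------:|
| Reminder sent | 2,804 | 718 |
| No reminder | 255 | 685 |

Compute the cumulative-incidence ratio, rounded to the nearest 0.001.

2.935

Cells: a = 2804, b = 718, c = 255, d = 685.
Risk in exposed = 2804/3522 = 0.79614; risk in unexposed = 255/940 = 0.27128.
RR = 0.79614 / 0.27128 = 2.93479
The risk among the exposed is 2.93 times that among the unexposed.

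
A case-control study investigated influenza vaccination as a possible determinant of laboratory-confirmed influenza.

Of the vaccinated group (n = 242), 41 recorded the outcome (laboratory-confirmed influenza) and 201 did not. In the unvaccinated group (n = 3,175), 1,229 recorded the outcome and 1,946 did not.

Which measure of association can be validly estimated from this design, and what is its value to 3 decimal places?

From the description: a = 41, b = 201, c = 1229, d = 1946.
This is a case-control study: participants were sampled on outcome status, so risks in the source population cannot be estimated directly — relative risk is not valid here. The odds ratio is the appropriate measure.
OR = (a·d)/(b·c) = (41 × 1946) / (201 × 1229) = 79786 / 247029 = 0.32298

0.323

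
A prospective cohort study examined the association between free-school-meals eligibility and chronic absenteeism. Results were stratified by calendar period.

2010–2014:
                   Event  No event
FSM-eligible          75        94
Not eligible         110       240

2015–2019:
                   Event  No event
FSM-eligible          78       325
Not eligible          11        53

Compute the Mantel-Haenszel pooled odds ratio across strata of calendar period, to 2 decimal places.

1.58

OR_MH = Σ(aᵢdᵢ/nᵢ) / Σ(bᵢcᵢ/nᵢ), where nᵢ is the stratum total.
Stratum 1 (2010–2014): n = 519; a·d/n = 75·240/519 = 34.6821; b·c/n = 94·110/519 = 19.9229
Stratum 2 (2015–2019): n = 467; a·d/n = 78·53/467 = 8.8522; b·c/n = 325·11/467 = 7.6552
OR_MH = (34.6821 + 8.8522) / (19.9229 + 7.6552) = 43.5343 / 27.5782 = 1.57858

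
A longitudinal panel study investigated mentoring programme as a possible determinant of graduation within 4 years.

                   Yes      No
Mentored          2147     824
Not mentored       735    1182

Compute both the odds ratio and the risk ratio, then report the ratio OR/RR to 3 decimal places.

2.223

Cells: a = 2147, b = 824, c = 735, d = 1182.
OR = (2147·1182)/(824·735) = 2537754/605640 = 4.19020
Risk in exposed = 2147/2971 = 0.72265; risk in unexposed = 735/1917 = 0.38341; RR = 1.88480
OR/RR = 4.19020 / 1.88480 = 2.22316
The outcome is not rare, so the OR lies further from 1 than the RR.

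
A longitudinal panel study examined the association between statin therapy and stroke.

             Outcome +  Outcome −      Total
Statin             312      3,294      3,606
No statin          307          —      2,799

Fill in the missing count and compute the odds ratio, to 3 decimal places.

0.769

The missing cell is in the unexposed row: 2799 − 307 = 2492.
So a = 312, b = 3294, c = 307, d = 2492.
OR = (a·d)/(b·c) = (312 × 2492) / (3294 × 307) = 777504 / 1011258 = 0.76885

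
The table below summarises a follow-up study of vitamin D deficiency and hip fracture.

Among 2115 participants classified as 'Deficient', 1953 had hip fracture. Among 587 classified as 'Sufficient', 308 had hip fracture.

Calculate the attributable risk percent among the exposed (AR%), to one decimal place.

43.2

From the description: a = 1953, b = 162, c = 308, d = 279.
Risk in exposed = 1953/2115 = 0.92340; risk in unexposed = 308/587 = 0.52470.
RR = 0.92340/0.52470 = 1.75986
AR% = (RR − 1)/RR × 100 = (1.75986 − 1)/1.75986 × 100 = 43.1774%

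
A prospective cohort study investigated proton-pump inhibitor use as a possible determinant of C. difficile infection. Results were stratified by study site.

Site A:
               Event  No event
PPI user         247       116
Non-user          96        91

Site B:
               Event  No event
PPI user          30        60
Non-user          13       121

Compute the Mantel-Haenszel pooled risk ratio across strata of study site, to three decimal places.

RR_MH = Σ(aᵢ·n₀ᵢ/nᵢ) / Σ(cᵢ·n₁ᵢ/nᵢ), with n₁ᵢ = aᵢ+bᵢ (exposed), n₀ᵢ = cᵢ+dᵢ (unexposed), nᵢ = n₁ᵢ+n₀ᵢ.
Stratum 1 (Site A): n₁ = 363, n₀ = 187, n = 550; a·n₀/n = 247·187/550 = 83.9800; c·n₁/n = 96·363/550 = 63.3600
Stratum 2 (Site B): n₁ = 90, n₀ = 134, n = 224; a·n₀/n = 30·134/224 = 17.9464; c·n₁/n = 13·90/224 = 5.2232
RR_MH = (83.9800 + 17.9464) / (63.3600 + 5.2232) = 101.9264 / 68.5832 = 1.48617

1.486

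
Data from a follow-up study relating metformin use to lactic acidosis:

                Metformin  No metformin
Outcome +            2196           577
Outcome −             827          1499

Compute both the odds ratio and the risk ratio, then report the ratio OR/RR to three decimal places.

2.639

Reading the table with exposure as columns: a = 2196 (Metformin, case), b = 827 (Metformin, non-case), c = 577 (No metformin, case), d = 1499.
OR = (2196·1499)/(827·577) = 3291804/477179 = 6.89847
Risk in exposed = 2196/3023 = 0.72643; risk in unexposed = 577/2076 = 0.27794; RR = 2.61364
OR/RR = 6.89847 / 2.61364 = 2.63941
The outcome is not rare, so the OR lies further from 1 than the RR.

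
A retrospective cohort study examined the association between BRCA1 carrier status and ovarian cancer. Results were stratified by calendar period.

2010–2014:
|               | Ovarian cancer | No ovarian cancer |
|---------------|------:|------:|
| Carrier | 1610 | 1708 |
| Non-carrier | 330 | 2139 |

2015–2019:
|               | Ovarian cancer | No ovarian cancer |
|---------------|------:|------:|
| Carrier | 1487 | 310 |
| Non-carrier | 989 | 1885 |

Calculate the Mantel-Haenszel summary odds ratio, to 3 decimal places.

7.331

OR_MH = Σ(aᵢdᵢ/nᵢ) / Σ(bᵢcᵢ/nᵢ), where nᵢ is the stratum total.
Stratum 1 (2010–2014): n = 5787; a·d/n = 1610·2139/5787 = 595.0907; b·c/n = 1708·330/5787 = 97.3976
Stratum 2 (2015–2019): n = 4671; a·d/n = 1487·1885/4671 = 600.0846; b·c/n = 310·989/4671 = 65.6369
OR_MH = (595.0907 + 600.0846) / (97.3976 + 65.6369) = 1195.1753 / 163.0345 = 7.33081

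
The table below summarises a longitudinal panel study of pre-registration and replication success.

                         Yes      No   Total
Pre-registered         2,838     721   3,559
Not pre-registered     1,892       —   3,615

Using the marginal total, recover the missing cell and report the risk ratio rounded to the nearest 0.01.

1.52

The missing cell is in the unexposed row: 3615 − 1892 = 1723.
So a = 2838, b = 721, c = 1892, d = 1723.
RR = [a/(a+b)] / [c/(c+d)] = (2838/3559) / (1892/3615) = 0.79742/0.52337 = 1.52360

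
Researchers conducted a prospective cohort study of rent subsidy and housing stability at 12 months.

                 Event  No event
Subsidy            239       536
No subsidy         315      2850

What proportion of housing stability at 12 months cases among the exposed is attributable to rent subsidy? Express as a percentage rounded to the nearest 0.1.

Cells: a = 239, b = 536, c = 315, d = 2850.
Risk in exposed = 239/775 = 0.30839; risk in unexposed = 315/3165 = 0.09953.
RR = 0.30839/0.09953 = 3.09856
AR% = (RR − 1)/RR × 100 = (3.09856 − 1)/3.09856 × 100 = 67.7269%

67.7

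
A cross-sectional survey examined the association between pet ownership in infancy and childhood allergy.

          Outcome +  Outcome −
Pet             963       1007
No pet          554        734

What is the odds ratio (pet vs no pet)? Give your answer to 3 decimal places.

Cells: a = 963, b = 1007, c = 554, d = 734.
OR = (a·d)/(b·c) = (963 × 734) / (1007 × 554) = 706842 / 557878 = 1.26702
The odds of childhood allergy are about 1.27 times as high in the pet group.

1.267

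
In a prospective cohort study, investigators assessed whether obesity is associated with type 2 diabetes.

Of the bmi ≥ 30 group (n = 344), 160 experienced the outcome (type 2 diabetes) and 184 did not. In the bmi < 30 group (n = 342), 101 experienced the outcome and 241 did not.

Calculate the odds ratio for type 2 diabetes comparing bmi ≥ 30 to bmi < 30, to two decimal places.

From the description: a = 160, b = 184, c = 101, d = 241.
OR = (a·d)/(b·c) = (160 × 241) / (184 × 101) = 38560 / 18584 = 2.07490
The odds of type 2 diabetes are about 2.07 times as high in the bmi ≥ 30 group.

2.07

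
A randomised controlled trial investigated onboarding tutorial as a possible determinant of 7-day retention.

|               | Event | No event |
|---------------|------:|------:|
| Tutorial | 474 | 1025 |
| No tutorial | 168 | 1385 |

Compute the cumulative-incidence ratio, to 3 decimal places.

2.923

Cells: a = 474, b = 1025, c = 168, d = 1385.
Risk in exposed = 474/1499 = 0.31621; risk in unexposed = 168/1553 = 0.10818.
RR = 0.31621 / 0.10818 = 2.92307
The risk among the exposed is 2.92 times that among the unexposed.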